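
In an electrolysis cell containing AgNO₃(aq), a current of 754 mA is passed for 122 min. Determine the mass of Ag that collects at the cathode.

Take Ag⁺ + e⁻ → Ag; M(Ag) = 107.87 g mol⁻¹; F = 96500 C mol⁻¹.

Q = I·t = 0.7540 A × 7320.0 s = 5519 C.
n(e⁻) = Q/F = 5519 / 96500 = 0.05719 mol.
Ag⁺ + e⁻ → Ag, so n(Ag) = n(e⁻)/1 = 0.05719 mol.
m = n·M = 0.05719 × 107.87 = 6.17 g.

6.17 g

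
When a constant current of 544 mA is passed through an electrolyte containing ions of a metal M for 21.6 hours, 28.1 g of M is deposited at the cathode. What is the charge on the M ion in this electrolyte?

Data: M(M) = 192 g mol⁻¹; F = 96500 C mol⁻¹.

+3

Q = I·t = 0.5440 A × 77760 s = 42300 C, so n(e⁻) = 42300/96500 = 0.4384 mol.
n(M) deposited = 28.1 / 192 = 0.1464 mol.
Electrons per atom = n(e⁻)/n(M) = 0.4384 / 0.1464 = 3.00 ≈ 3, so the ion is M³⁺.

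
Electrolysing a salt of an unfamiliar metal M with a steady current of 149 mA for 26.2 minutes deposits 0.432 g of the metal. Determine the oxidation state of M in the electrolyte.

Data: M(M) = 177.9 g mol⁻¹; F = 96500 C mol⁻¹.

Q = I·t = 0.1490 A × 1572.0 s = 234.2 C, so n(e⁻) = 234.2/96500 = 0.002427 mol.
n(M) deposited = 0.432 / 177.9 = 0.002428 mol.
Electrons per atom = n(e⁻)/n(M) = 0.002427 / 0.002428 = 1.00 ≈ 1, so the ion is M⁺.

+1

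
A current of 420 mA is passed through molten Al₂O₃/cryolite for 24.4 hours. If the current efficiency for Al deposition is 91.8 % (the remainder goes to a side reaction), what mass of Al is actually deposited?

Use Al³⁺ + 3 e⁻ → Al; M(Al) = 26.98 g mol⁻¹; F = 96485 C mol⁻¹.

Q = I·t = 0.4200 × 87840 = 36890 C.
n(e⁻) = 36890/96485 = 0.3824 mol; theoretically n(Al) = 0.3824/3 = 0.1275 mol, m_theo = 3.439 g.
At 91.8 % efficiency, m_actual = 0.918 × 3.439 = 3.16 g.

3.16 g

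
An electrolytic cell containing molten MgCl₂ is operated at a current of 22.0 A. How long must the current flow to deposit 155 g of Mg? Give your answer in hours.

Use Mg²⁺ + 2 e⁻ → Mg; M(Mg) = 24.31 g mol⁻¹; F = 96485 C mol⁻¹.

n(Mg) = m/M = 155 / 24.31 = 6.376 mol.
Each Mg atom requires 2 electrons, so n(e⁻) = 2 × 6.376 = 12.75 mol.
Q = n(e⁻)·F = 12.75 × 96485 = 1230000 C.
t = Q/I = 1230000 / 22.00 A = 55930 s = 15.5 h.

15.5 h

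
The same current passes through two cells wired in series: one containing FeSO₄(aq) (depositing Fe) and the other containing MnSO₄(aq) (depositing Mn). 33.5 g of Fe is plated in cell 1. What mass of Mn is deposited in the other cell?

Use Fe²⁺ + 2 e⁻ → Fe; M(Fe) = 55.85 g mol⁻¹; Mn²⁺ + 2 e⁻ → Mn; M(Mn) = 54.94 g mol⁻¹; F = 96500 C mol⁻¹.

n(Fe) = 33.5 / 55.85 = 0.5998 mol.
Since Fe²⁺ + 2 e⁻ → Fe, n(e⁻) passed = 2 × 0.5998 = 1.200 mol.
Cells in series carry the same charge, so the same 1.200 mol of electrons passes through cell 2.
Mn²⁺ + 2 e⁻ → Mn, so n(Mn) = 1.200 / 2 = 0.5998 mol.
m(Mn) = 0.5998 × 54.94 = 33.0 g.

33.0 g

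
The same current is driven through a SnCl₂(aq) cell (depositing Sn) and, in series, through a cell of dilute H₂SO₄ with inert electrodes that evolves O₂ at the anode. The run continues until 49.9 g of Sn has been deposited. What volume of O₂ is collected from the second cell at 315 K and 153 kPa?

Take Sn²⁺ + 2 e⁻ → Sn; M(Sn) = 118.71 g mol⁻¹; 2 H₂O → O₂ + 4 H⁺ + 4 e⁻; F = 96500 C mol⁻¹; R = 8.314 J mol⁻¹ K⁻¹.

n(Sn) = 49.9 / 118.71 = 0.4204 mol, so n(e⁻) = 2 × 0.4204 = 0.8407 mol.
The cells are in series, so the same 0.8407 mol of electrons passes through the second cell.
2 H₂O → O₂ + 4 H⁺ + 4 e⁻ — 4 mol e⁻ per mol O₂, so n(O₂) = 0.8407/4 = 0.2102 mol.
V = nRT/P = (0.2102 × 8.314 × 315) / (153 × 10³) = 0.00360 m³ = 3.60 L.

3.60 L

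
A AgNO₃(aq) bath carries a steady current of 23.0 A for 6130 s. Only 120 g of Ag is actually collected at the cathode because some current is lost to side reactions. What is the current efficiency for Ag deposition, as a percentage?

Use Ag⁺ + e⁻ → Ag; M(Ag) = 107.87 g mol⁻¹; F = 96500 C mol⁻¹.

76.1 %

Q = I·t = 23.00 × 6130.0 = 141000 C; n(e⁻) = 141000/96500 = 1.461 mol.
Theoretical n(Ag) = n(e⁻)/1 = 1.461 mol, i.e. m_theo = 1.461 × 107.87 = 157.6 g.
Efficiency = m_actual / m_theo = 120 / 157.6 = 76.1 %.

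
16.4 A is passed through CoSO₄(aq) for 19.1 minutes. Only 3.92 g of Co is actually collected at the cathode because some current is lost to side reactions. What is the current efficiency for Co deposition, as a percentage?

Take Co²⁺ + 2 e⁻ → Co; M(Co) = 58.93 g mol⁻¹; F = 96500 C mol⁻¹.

68.3 %

Q = I·t = 16.40 × 1146.0 = 18790 C; n(e⁻) = 18790/96500 = 0.1948 mol.
Theoretical n(Co) = n(e⁻)/2 = 0.09738 mol, i.e. m_theo = 0.09738 × 58.93 = 5.739 g.
Efficiency = m_actual / m_theo = 3.92 / 5.739 = 68.3 %.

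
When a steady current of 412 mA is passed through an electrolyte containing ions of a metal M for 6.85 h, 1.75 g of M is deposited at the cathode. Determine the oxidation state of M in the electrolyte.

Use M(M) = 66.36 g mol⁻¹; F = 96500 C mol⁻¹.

+4

Q = I·t = 0.4120 A × 24660 s = 10160 C, so n(e⁻) = 10160/96500 = 0.1053 mol.
n(M) deposited = 1.75 / 66.36 = 0.02637 mol.
Electrons per atom = n(e⁻)/n(M) = 0.1053 / 0.02637 = 3.99 ≈ 4, so the ion is M⁴⁺.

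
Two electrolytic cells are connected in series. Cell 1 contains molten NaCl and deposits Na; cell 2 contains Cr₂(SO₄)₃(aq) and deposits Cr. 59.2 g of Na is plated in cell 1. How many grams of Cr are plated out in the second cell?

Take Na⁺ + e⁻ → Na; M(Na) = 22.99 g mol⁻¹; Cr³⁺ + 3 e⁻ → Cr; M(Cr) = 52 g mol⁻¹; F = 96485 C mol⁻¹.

n(Na) = 59.2 / 22.99 = 2.575 mol.
Since Na⁺ + e⁻ → Na, n(e⁻) passed = 1 × 2.575 = 2.575 mol.
Cells in series carry the same charge, so the same 2.575 mol of electrons passes through cell 2.
Cr³⁺ + 3 e⁻ → Cr, so n(Cr) = 2.575 / 3 = 0.8583 mol.
m(Cr) = 0.8583 × 52 = 44.6 g.

44.6 g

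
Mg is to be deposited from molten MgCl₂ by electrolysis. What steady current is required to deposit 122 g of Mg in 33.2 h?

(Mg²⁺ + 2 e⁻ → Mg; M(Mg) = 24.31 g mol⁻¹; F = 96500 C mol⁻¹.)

8.10 A

n(Mg) = 122 / 24.31 = 5.019 mol.
n(e⁻) = 2 × 5.019 = 10.04 mol.
Q = n(e⁻)·F = 10.04 × 96500 = 968600 C.
I = Q/t = 968600 / 119520 s = 8.10 A.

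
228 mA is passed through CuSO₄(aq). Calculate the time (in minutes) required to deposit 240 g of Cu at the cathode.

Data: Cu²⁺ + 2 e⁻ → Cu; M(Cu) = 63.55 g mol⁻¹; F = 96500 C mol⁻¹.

53300 min

n(Cu) = m/M = 240 / 63.55 = 3.777 mol.
Each Cu atom requires 2 electrons, so n(e⁻) = 2 × 3.777 = 7.553 mol.
Q = n(e⁻)·F = 7.553 × 96500 = 728900 C.
t = Q/I = 728900 / 0.2280 A = 3197000 s = 53300 min.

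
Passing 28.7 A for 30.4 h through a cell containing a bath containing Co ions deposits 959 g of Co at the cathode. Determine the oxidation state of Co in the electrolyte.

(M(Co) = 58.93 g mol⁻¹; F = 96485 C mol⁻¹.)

+2

Q = I·t = 28.70 A × 109440 s = 3141000 C, so n(e⁻) = 3141000/96485 = 32.55 mol.
n(Co) deposited = 959 / 58.93 = 16.27 mol.
Electrons per atom = n(e⁻)/n(Co) = 32.55 / 16.27 = 2.00 ≈ 2, so the ion is Co²⁺.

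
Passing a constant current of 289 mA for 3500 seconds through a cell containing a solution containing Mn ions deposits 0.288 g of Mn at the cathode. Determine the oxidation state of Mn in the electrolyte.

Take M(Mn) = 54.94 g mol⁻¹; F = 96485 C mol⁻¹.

Q = I·t = 0.2890 A × 3500.0 s = 1011 C, so n(e⁻) = 1011/96485 = 0.01048 mol.
n(Mn) deposited = 0.288 / 54.94 = 0.005242 mol.
Electrons per atom = n(e⁻)/n(Mn) = 0.01048 / 0.005242 = 2.00 ≈ 2, so the ion is Mn²⁺.

+2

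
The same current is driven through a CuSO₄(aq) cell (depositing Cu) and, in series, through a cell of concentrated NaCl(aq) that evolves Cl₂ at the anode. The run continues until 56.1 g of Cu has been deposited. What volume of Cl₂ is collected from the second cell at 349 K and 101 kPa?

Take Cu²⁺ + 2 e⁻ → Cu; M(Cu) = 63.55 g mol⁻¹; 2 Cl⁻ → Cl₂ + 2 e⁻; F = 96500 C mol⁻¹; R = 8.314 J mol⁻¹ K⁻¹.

n(Cu) = 56.1 / 63.55 = 0.8828 mol, so n(e⁻) = 2 × 0.8828 = 1.766 mol.
The cells are in series, so the same 1.766 mol of electrons passes through the second cell.
2 Cl⁻ → Cl₂ + 2 e⁻ — 2 mol e⁻ per mol Cl₂, so n(Cl₂) = 1.766/2 = 0.8828 mol.
V = nRT/P = (0.8828 × 8.314 × 349) / (101 × 10³) = 0.0254 m³ = 25.4 L.

25.4 L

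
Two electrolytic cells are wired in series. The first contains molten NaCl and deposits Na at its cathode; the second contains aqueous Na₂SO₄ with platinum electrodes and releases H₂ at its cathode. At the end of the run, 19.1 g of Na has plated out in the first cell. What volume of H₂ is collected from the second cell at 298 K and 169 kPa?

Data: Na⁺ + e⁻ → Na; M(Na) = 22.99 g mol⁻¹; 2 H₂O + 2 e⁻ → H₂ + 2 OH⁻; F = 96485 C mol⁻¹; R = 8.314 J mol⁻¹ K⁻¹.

n(Na) = 19.1 / 22.99 = 0.8308 mol, so n(e⁻) = 1 × 0.8308 = 0.8308 mol.
The cells are in series, so the same 0.8308 mol of electrons passes through the second cell.
2 H₂O + 2 e⁻ → H₂ + 2 OH⁻ — 2 mol e⁻ per mol H₂, so n(H₂) = 0.8308/2 = 0.4154 mol.
V = nRT/P = (0.4154 × 8.314 × 298) / (169 × 10³) = 0.00609 m³ = 6.09 L.

6.09 L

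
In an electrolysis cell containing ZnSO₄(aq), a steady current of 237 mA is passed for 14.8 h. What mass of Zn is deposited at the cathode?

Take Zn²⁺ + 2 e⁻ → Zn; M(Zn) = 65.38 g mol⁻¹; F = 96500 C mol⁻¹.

Q = I·t = 0.2370 A × 53280 s = 12630 C.
n(e⁻) = Q/F = 12630 / 96500 = 0.1309 mol.
Zn²⁺ + 2 e⁻ → Zn, so n(Zn) = n(e⁻)/2 = 0.06543 mol.
m = n·M = 0.06543 × 65.38 = 4.28 g.

4.28 g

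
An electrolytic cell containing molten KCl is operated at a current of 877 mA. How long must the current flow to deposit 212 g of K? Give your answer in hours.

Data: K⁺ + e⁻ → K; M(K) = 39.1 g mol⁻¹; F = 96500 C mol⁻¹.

n(K) = m/M = 212 / 39.1 = 5.422 mol.
Each K atom requires 1 electron, so n(e⁻) = 1 × 5.422 = 5.422 mol.
Q = n(e⁻)·F = 5.422 × 96500 = 523200 C.
t = Q/I = 523200 / 0.8770 A = 596600 s = 166 h.

166 h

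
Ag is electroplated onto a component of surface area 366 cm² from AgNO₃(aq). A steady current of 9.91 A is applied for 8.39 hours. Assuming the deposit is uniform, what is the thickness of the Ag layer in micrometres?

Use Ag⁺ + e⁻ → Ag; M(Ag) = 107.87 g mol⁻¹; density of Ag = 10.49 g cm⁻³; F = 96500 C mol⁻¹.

871 μm

Q = I·t = 9.910 × 30204 = 299300 C; n(e⁻) = 3.102 mol.
n(Ag) = n(e⁻)/1 = 3.102 mol, so m = 3.102 × 107.87 = 334.6 g.
Volume = m/ρ = 334.6 / 10.49 = 31.90 cm³.
Thickness = V/A = 31.90 / 366 = 0.0871 cm = 871 μm.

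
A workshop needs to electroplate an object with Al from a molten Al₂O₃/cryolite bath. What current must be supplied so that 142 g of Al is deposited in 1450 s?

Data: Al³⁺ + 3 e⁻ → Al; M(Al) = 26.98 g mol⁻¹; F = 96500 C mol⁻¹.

n(Al) = 142 / 26.98 = 5.263 mol.
n(e⁻) = 3 × 5.263 = 15.79 mol.
Q = n(e⁻)·F = 15.79 × 96500 = 1524000 C.
I = Q/t = 1524000 / 1450.0 s = 1050 A.

1050 A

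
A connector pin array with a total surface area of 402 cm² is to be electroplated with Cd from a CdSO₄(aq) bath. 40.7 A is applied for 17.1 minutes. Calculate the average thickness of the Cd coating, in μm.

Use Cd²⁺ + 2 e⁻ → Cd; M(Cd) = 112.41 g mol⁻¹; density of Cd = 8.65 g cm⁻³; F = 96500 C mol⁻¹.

69.9 μm

Q = I·t = 40.70 × 1026.0 = 41760 C; n(e⁻) = 0.4327 mol.
n(Cd) = n(e⁻)/2 = 0.2164 mol, so m = 0.2164 × 112.41 = 24.32 g.
Volume = m/ρ = 24.32 / 8.65 = 2.812 cm³.
Thickness = V/A = 2.812 / 402 = 0.00699 cm = 69.9 μm.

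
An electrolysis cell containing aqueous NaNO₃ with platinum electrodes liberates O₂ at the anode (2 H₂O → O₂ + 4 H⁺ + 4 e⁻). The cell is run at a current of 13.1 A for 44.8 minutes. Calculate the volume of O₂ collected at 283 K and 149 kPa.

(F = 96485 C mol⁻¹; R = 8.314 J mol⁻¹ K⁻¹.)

1.44 L

Q = I·t = 13.10 A × 2688.0 s = 35210 C.
n(e⁻) = Q/F = 35210 / 96485 = 0.3650 mol.
4 electrons are transferred per O₂ molecule, so n(O₂) = 0.3650 / 4 = 0.09124 mol.
V = nRT/P = (0.09124 × 8.314 × 283) / (149 × 10³ Pa) = 0.00144 m³ = 1.44 L.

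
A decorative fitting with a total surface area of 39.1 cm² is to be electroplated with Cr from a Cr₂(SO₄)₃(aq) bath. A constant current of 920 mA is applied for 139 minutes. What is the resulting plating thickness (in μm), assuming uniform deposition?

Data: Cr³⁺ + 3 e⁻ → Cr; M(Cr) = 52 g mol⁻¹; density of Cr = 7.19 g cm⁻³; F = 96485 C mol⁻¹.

Q = I·t = 0.9200 × 8340.0 = 7673 C; n(e⁻) = 0.07952 mol.
n(Cr) = n(e⁻)/3 = 0.02651 mol, so m = 0.02651 × 52 = 1.378 g.
Volume = m/ρ = 1.378 / 7.19 = 0.1917 cm³.
Thickness = V/A = 0.1917 / 39.1 = 0.00490 cm = 49.0 μm.

49.0 μm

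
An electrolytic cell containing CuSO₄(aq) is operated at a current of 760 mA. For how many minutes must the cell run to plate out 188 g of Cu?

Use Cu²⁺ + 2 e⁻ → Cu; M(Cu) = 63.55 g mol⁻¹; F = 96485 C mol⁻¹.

n(Cu) = m/M = 188 / 63.55 = 2.958 mol.
Each Cu atom requires 2 electrons, so n(e⁻) = 2 × 2.958 = 5.917 mol.
Q = n(e⁻)·F = 5.917 × 96485 = 570900 C.
t = Q/I = 570900 / 0.7600 A = 751100 s = 12500 min.

12500 min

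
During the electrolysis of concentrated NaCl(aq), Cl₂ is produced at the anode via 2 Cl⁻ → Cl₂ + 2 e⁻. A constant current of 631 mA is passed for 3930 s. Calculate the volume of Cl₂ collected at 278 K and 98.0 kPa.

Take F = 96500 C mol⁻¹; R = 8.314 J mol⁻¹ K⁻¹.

0.303 L

Q = I·t = 0.6310 A × 3930.0 s = 2480 C.
n(e⁻) = Q/F = 2480 / 96500 = 0.02570 mol.
2 electrons are transferred per Cl₂ molecule, so n(Cl₂) = 0.02570 / 2 = 0.01285 mol.
V = nRT/P = (0.01285 × 8.314 × 278) / (98.0 × 10³ Pa) = 3.03 × 10⁻⁴ m³ = 0.303 L.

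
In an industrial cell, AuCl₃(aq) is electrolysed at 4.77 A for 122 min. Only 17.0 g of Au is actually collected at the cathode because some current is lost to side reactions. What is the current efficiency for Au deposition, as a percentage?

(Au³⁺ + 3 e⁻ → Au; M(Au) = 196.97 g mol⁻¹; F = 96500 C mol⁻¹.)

Q = I·t = 4.770 × 7320.0 = 34920 C; n(e⁻) = 34920/96500 = 0.3618 mol.
Theoretical n(Au) = n(e⁻)/3 = 0.1206 mol, i.e. m_theo = 0.1206 × 196.97 = 23.76 g.
Efficiency = m_actual / m_theo = 17.0 / 23.76 = 71.6 %.

71.6 %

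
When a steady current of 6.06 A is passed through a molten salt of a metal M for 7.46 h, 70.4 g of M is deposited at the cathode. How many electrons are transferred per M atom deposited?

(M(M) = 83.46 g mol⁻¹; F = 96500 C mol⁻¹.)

Q = I·t = 6.060 A × 26856 s = 162700 C, so n(e⁻) = 162700/96500 = 1.687 mol.
n(M) deposited = 70.4 / 83.46 = 0.8435 mol.
Electrons per atom = n(e⁻)/n(M) = 1.687 / 0.8435 = 2.00 ≈ 2, so the ion is M²⁺.

2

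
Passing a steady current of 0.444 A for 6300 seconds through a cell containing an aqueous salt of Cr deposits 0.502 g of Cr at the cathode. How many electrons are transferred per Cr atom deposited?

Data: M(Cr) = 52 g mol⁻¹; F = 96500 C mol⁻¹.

Q = I·t = 0.4440 A × 6300.0 s = 2797 C, so n(e⁻) = 2797/96500 = 0.02899 mol.
n(Cr) deposited = 0.502 / 52 = 0.009654 mol.
Electrons per atom = n(e⁻)/n(Cr) = 0.02899 / 0.009654 = 3.00 ≈ 3, so the ion is Cr³⁺.

3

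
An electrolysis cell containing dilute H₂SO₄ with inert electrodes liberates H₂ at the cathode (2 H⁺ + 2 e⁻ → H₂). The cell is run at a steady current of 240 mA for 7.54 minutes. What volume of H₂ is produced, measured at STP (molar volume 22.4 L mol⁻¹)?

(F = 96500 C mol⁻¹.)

0.0126 L

Q = I·t = 0.2400 A × 452.40 s = 108.6 C.
n(e⁻) = Q/F = 108.6 / 96500 = 0.001125 mol.
2 electrons are transferred per H₂ molecule, so n(H₂) = 0.001125 / 2 = 0.0005626 mol.
V = n × V_m = 0.0005626 × 22.4 = 0.0126 L.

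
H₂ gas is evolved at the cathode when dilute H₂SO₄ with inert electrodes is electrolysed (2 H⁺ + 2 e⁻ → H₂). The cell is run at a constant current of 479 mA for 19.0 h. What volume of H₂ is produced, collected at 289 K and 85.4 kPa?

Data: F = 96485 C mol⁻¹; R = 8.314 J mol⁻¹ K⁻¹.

Q = I·t = 0.4790 A × 68400 s = 32760 C.
n(e⁻) = Q/F = 32760 / 96485 = 0.3396 mol.
2 electrons are transferred per H₂ molecule, so n(H₂) = 0.3396 / 2 = 0.1698 mol.
V = nRT/P = (0.1698 × 8.314 × 289) / (85.4 × 10³ Pa) = 0.00478 m³ = 4.78 L.

4.78 L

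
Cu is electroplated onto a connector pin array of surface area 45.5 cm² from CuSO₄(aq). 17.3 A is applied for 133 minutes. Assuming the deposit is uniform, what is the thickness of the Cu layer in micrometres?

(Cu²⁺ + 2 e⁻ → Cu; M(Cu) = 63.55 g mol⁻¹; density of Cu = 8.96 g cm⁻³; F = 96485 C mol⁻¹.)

Q = I·t = 17.30 × 7980.0 = 138100 C; n(e⁻) = 1.431 mol.
n(Cu) = n(e⁻)/2 = 0.7154 mol, so m = 0.7154 × 63.55 = 45.46 g.
Volume = m/ρ = 45.46 / 8.96 = 5.074 cm³.
Thickness = V/A = 5.074 / 45.5 = 0.112 cm = 1120 μm.

1120 μm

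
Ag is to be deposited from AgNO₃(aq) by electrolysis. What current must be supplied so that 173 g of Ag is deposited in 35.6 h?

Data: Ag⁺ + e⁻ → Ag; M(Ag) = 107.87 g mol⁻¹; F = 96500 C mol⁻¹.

n(Ag) = 173 / 107.87 = 1.604 mol.
n(e⁻) = 1 × 1.604 = 1.604 mol.
Q = n(e⁻)·F = 1.604 × 96500 = 154800 C.
I = Q/t = 154800 / 128160 s = 1.21 A.

1.21 A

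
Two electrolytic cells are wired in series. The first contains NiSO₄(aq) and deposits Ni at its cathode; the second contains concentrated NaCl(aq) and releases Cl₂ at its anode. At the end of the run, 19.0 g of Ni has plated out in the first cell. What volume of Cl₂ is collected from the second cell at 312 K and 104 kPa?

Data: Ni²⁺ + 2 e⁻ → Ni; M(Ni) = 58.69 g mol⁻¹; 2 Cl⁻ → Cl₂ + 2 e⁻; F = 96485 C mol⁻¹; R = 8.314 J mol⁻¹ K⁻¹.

8.07 L

n(Ni) = 19.0 / 58.69 = 0.3237 mol, so n(e⁻) = 2 × 0.3237 = 0.6475 mol.
The cells are in series, so the same 0.6475 mol of electrons passes through the second cell.
2 Cl⁻ → Cl₂ + 2 e⁻ — 2 mol e⁻ per mol Cl₂, so n(Cl₂) = 0.6475/2 = 0.3237 mol.
V = nRT/P = (0.3237 × 8.314 × 312) / (104 × 10³) = 0.00807 m³ = 8.07 L.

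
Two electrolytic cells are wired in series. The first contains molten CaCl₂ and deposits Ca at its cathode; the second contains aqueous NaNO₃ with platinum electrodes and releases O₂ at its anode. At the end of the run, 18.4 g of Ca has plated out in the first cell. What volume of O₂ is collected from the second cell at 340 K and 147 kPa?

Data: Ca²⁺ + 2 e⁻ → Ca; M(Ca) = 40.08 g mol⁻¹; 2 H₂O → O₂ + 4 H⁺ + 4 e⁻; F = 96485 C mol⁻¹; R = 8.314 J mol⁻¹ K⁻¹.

4.41 L

n(Ca) = 18.4 / 40.08 = 0.4591 mol, so n(e⁻) = 2 × 0.4591 = 0.9182 mol.
The cells are in series, so the same 0.9182 mol of electrons passes through the second cell.
2 H₂O → O₂ + 4 H⁺ + 4 e⁻ — 4 mol e⁻ per mol O₂, so n(O₂) = 0.9182/4 = 0.2295 mol.
V = nRT/P = (0.2295 × 8.314 × 340) / (147 × 10³) = 0.00441 m³ = 4.41 L.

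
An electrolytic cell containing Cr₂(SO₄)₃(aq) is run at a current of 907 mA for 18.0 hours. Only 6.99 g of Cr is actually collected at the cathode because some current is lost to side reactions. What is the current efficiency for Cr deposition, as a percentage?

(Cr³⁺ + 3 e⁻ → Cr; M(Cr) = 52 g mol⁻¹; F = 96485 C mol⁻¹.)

Q = I·t = 0.9070 × 64800 = 58770 C; n(e⁻) = 58770/96485 = 0.6091 mol.
Theoretical n(Cr) = n(e⁻)/3 = 0.2030 mol, i.e. m_theo = 0.2030 × 52 = 10.56 g.
Efficiency = m_actual / m_theo = 6.99 / 10.56 = 66.2 %.

66.2 %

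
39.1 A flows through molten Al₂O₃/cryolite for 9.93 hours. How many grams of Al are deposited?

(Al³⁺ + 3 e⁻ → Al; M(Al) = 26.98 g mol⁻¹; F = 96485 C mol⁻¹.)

Q = I·t = 39.10 A × 35748 s = 1398000 C.
n(e⁻) = Q/F = 1398000 / 96485 = 14.49 mol.
Al³⁺ + 3 e⁻ → Al, so n(Al) = n(e⁻)/3 = 4.829 mol.
m = n·M = 4.829 × 26.98 = 130 g.

130 g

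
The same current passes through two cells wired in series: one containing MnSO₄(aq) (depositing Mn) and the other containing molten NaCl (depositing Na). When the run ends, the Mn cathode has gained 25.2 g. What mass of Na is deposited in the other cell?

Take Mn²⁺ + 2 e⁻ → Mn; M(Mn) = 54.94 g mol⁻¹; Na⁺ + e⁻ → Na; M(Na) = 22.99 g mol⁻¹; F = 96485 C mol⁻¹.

21.1 g

n(Mn) = 25.2 / 54.94 = 0.4587 mol.
Since Mn²⁺ + 2 e⁻ → Mn, n(e⁻) passed = 2 × 0.4587 = 0.9174 mol.
Cells in series carry the same charge, so the same 0.9174 mol of electrons passes through cell 2.
Na⁺ + e⁻ → Na, so n(Na) = 0.9174 / 1 = 0.9174 mol.
m(Na) = 0.9174 × 22.99 = 21.1 g.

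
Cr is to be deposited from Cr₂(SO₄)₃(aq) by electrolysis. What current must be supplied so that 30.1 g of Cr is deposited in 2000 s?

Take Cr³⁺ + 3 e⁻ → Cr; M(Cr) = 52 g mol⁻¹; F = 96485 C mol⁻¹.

n(Cr) = 30.1 / 52 = 0.5788 mol.
n(e⁻) = 3 × 0.5788 = 1.737 mol.
Q = n(e⁻)·F = 1.737 × 96485 = 167500 C.
I = Q/t = 167500 / 2000.0 s = 83.8 A.

83.8 A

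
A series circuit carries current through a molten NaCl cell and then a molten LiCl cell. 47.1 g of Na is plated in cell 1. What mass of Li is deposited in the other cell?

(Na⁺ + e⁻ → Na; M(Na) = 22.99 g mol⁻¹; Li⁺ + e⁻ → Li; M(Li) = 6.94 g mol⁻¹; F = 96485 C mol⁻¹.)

14.2 g

n(Na) = 47.1 / 22.99 = 2.049 mol.
Since Na⁺ + e⁻ → Na, n(e⁻) passed = 1 × 2.049 = 2.049 mol.
Cells in series carry the same charge, so the same 2.049 mol of electrons passes through cell 2.
Li⁺ + e⁻ → Li, so n(Li) = 2.049 / 1 = 2.049 mol.
m(Li) = 2.049 × 6.94 = 14.2 g.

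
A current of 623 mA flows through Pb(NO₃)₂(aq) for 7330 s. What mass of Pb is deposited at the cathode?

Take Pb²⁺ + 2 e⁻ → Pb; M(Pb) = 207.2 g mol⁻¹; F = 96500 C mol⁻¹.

4.90 g

Q = I·t = 0.6230 A × 7330.0 s = 4567 C.
n(e⁻) = Q/F = 4567 / 96500 = 0.04732 mol.
Pb²⁺ + 2 e⁻ → Pb, so n(Pb) = n(e⁻)/2 = 0.02366 mol.
m = n·M = 0.02366 × 207.2 = 4.90 g.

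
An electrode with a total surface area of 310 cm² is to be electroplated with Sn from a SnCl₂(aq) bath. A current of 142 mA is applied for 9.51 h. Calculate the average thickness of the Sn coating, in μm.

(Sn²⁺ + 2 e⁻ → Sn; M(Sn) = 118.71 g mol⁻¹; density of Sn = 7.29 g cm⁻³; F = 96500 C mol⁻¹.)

13.2 μm

Q = I·t = 0.1420 × 34236 = 4862 C; n(e⁻) = 0.05038 mol.
n(Sn) = n(e⁻)/2 = 0.02519 mol, so m = 0.02519 × 118.71 = 2.990 g.
Volume = m/ρ = 2.990 / 7.29 = 0.4102 cm³.
Thickness = V/A = 0.4102 / 310 = 0.00132 cm = 13.2 μm.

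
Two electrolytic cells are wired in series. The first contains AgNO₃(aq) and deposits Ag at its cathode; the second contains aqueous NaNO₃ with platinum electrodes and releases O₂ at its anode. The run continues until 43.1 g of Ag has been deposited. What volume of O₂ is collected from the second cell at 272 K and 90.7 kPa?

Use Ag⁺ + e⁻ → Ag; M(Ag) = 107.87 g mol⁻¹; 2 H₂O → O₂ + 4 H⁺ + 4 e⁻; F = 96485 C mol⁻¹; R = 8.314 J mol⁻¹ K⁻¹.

n(Ag) = 43.1 / 107.87 = 0.3996 mol, so n(e⁻) = 1 × 0.3996 = 0.3996 mol.
The cells are in series, so the same 0.3996 mol of electrons passes through the second cell.
2 H₂O → O₂ + 4 H⁺ + 4 e⁻ — 4 mol e⁻ per mol O₂, so n(O₂) = 0.3996/4 = 0.09989 mol.
V = nRT/P = (0.09989 × 8.314 × 272) / (90.7 × 10³) = 0.00249 m³ = 2.49 L.

2.49 L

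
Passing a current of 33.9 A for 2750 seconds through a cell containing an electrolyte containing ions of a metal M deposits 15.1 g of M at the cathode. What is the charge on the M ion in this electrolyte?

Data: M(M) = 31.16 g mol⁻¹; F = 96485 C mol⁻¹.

Q = I·t = 33.90 A × 2750.0 s = 93220 C, so n(e⁻) = 93220/96485 = 0.9662 mol.
n(M) deposited = 15.1 / 31.16 = 0.4846 mol.
Electrons per atom = n(e⁻)/n(M) = 0.9662 / 0.4846 = 1.99 ≈ 2, so the ion is M²⁺.

+2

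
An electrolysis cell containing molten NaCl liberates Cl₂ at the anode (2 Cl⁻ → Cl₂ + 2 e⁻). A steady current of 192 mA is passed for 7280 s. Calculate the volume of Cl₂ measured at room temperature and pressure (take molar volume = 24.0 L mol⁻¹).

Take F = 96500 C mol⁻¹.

Q = I·t = 0.1920 A × 7280.0 s = 1398 C.
n(e⁻) = Q/F = 1398 / 96500 = 0.01448 mol.
2 electrons are transferred per Cl₂ molecule, so n(Cl₂) = 0.01448 / 2 = 0.007242 mol.
V = n × V_m = 0.007242 × 24.0 = 0.174 L.

0.174 L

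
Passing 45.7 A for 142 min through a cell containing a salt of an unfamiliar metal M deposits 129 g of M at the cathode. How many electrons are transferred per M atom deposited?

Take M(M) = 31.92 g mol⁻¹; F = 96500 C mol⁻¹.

1

Q = I·t = 45.70 A × 8520.0 s = 389400 C, so n(e⁻) = 389400/96500 = 4.035 mol.
n(M) deposited = 129 / 31.92 = 4.041 mol.
Electrons per atom = n(e⁻)/n(M) = 4.035 / 4.041 = 0.998 ≈ 1, so the ion is M⁺.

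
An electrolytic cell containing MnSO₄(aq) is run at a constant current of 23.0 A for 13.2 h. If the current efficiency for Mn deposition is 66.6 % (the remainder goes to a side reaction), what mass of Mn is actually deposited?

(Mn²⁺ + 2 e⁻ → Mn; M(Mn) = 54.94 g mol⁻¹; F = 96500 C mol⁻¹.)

207 g

Q = I·t = 23.00 × 47520 = 1093000 C.
n(e⁻) = 1093000/96500 = 11.33 mol; theoretically n(Mn) = 11.33/2 = 5.663 mol, m_theo = 311.1 g.
At 66.6 % efficiency, m_actual = 0.666 × 311.1 = 207 g.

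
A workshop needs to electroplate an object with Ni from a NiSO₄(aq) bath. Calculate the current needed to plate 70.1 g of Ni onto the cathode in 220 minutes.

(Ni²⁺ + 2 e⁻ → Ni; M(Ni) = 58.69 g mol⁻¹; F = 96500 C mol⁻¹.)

17.5 A

n(Ni) = 70.1 / 58.69 = 1.194 mol.
n(e⁻) = 2 × 1.194 = 2.389 mol.
Q = n(e⁻)·F = 2.389 × 96500 = 230500 C.
I = Q/t = 230500 / 13200 s = 17.5 A.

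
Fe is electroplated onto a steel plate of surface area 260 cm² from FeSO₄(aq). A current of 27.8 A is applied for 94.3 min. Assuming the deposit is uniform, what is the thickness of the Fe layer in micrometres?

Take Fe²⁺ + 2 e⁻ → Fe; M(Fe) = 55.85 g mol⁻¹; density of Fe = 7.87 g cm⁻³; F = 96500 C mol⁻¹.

222 μm

Q = I·t = 27.80 × 5658.0 = 157300 C; n(e⁻) = 1.630 mol.
n(Fe) = n(e⁻)/2 = 0.8150 mol, so m = 0.8150 × 55.85 = 45.52 g.
Volume = m/ρ = 45.52 / 7.87 = 5.784 cm³.
Thickness = V/A = 5.784 / 260 = 0.0222 cm = 222 μm.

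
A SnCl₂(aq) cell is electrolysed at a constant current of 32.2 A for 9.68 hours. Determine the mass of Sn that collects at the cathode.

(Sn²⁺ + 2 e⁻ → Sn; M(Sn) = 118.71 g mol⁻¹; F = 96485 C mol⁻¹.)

690 g

Q = I·t = 32.20 A × 34848 s = 1122000 C.
n(e⁻) = Q/F = 1122000 / 96485 = 11.63 mol.
Sn²⁺ + 2 e⁻ → Sn, so n(Sn) = n(e⁻)/2 = 5.815 mol.
m = n·M = 5.815 × 118.71 = 690 g.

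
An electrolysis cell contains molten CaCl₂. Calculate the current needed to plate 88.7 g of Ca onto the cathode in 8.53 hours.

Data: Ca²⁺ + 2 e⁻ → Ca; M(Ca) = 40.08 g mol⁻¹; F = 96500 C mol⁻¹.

13.9 A

n(Ca) = 88.7 / 40.08 = 2.213 mol.
n(e⁻) = 2 × 2.213 = 4.426 mol.
Q = n(e⁻)·F = 4.426 × 96500 = 427100 C.
I = Q/t = 427100 / 30708 s = 13.9 A.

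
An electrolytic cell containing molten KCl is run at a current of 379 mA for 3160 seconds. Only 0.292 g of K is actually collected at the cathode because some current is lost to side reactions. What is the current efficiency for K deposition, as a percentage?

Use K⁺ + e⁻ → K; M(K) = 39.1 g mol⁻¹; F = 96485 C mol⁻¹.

60.2 %

Q = I·t = 0.3790 × 3160.0 = 1198 C; n(e⁻) = 1198/96485 = 0.01241 mol.
Theoretical n(K) = n(e⁻)/1 = 0.01241 mol, i.e. m_theo = 0.01241 × 39.1 = 0.4853 g.
Efficiency = m_actual / m_theo = 0.292 / 0.4853 = 60.2 %.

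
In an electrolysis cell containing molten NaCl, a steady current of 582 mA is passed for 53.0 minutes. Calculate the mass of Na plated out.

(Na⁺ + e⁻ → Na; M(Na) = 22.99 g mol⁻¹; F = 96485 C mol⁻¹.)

Q = I·t = 0.5820 A × 3180.0 s = 1851 C.
n(e⁻) = Q/F = 1851 / 96485 = 0.01918 mol.
Na⁺ + e⁻ → Na, so n(Na) = n(e⁻)/1 = 0.01918 mol.
m = n·M = 0.01918 × 22.99 = 0.441 g.

0.441 g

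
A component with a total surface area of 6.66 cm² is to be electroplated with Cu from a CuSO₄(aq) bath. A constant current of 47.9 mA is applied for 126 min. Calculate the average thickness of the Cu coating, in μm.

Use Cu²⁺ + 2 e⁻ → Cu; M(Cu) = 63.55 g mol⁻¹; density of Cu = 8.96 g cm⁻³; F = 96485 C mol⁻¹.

20.0 μm

Q = I·t = 0.04790 × 7560.0 = 362.1 C; n(e⁻) = 0.003753 mol.
n(Cu) = n(e⁻)/2 = 0.001877 mol, so m = 0.001877 × 63.55 = 0.1193 g.
Volume = m/ρ = 0.1193 / 8.96 = 0.01331 cm³.
Thickness = V/A = 0.01331 / 6.66 = 0.00200 cm = 20.0 μm.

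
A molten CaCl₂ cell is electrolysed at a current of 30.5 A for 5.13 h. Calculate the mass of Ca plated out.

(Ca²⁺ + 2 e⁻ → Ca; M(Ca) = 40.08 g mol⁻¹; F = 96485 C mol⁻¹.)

Q = I·t = 30.50 A × 18468 s = 563300 C.
n(e⁻) = Q/F = 563300 / 96485 = 5.838 mol.
Ca²⁺ + 2 e⁻ → Ca, so n(Ca) = n(e⁻)/2 = 2.919 mol.
m = n·M = 2.919 × 40.08 = 117 g.

117 g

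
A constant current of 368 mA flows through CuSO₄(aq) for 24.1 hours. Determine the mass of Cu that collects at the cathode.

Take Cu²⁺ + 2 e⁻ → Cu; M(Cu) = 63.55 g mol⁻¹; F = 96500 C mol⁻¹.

10.5 g

Q = I·t = 0.3680 A × 86760 s = 31930 C.
n(e⁻) = Q/F = 31930 / 96500 = 0.3309 mol.
Cu²⁺ + 2 e⁻ → Cu, so n(Cu) = n(e⁻)/2 = 0.1654 mol.
m = n·M = 0.1654 × 63.55 = 10.5 g.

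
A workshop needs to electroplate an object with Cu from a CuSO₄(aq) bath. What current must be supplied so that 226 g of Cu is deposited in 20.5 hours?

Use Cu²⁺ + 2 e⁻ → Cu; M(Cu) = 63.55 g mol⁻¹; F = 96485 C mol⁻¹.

9.30 A

n(Cu) = 226 / 63.55 = 3.556 mol.
n(e⁻) = 2 × 3.556 = 7.113 mol.
Q = n(e⁻)·F = 7.113 × 96485 = 686300 C.
I = Q/t = 686300 / 73800 s = 9.30 A.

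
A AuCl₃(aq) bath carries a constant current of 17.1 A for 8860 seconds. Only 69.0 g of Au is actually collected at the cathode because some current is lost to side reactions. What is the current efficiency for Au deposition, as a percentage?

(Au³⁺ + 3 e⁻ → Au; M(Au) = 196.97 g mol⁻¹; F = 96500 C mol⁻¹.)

Q = I·t = 17.10 × 8860.0 = 151500 C; n(e⁻) = 151500/96500 = 1.570 mol.
Theoretical n(Au) = n(e⁻)/3 = 0.5233 mol, i.e. m_theo = 0.5233 × 196.97 = 103.1 g.
Efficiency = m_actual / m_theo = 69.0 / 103.1 = 66.9 %.

66.9 %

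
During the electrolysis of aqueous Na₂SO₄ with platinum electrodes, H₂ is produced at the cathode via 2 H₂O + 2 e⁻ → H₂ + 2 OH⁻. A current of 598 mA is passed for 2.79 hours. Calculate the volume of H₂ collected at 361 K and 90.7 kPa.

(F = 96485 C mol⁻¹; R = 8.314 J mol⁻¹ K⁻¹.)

1.03 L

Q = I·t = 0.5980 A × 10044 s = 6006 C.
n(e⁻) = Q/F = 6006 / 96485 = 0.06225 mol.
2 electrons are transferred per H₂ molecule, so n(H₂) = 0.06225 / 2 = 0.03113 mol.
V = nRT/P = (0.03113 × 8.314 × 361) / (90.7 × 10³ Pa) = 0.00103 m³ = 1.03 L.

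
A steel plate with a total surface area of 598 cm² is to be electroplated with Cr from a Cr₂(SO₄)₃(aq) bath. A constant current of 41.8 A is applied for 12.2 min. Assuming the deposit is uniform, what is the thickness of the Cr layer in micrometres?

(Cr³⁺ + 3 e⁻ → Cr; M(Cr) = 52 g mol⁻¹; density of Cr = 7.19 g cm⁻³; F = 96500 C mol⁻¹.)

Q = I·t = 41.80 × 732.00 = 30600 C; n(e⁻) = 0.3171 mol.
n(Cr) = n(e⁻)/3 = 0.1057 mol, so m = 0.1057 × 52 = 5.496 g.
Volume = m/ρ = 5.496 / 7.19 = 0.7644 cm³.
Thickness = V/A = 0.7644 / 598 = 0.00128 cm = 12.8 μm.

12.8 μm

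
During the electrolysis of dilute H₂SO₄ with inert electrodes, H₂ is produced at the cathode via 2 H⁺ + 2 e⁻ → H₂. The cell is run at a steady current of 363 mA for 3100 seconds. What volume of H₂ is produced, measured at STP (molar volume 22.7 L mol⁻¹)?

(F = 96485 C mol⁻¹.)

Q = I·t = 0.3630 A × 3100.0 s = 1125 C.
n(e⁻) = Q/F = 1125 / 96485 = 0.01166 mol.
2 electrons are transferred per H₂ molecule, so n(H₂) = 0.01166 / 2 = 0.005831 mol.
V = n × V_m = 0.005831 × 22.7 = 0.132 L.

0.132 L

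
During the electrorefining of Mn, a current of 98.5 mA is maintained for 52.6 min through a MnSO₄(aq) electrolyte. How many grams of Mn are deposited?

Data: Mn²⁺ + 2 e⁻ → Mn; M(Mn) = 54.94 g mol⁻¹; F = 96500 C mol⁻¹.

Q = I·t = 0.09850 A × 3156.0 s = 310.9 C.
n(e⁻) = Q/F = 310.9 / 96500 = 0.003221 mol.
Mn²⁺ + 2 e⁻ → Mn, so n(Mn) = n(e⁻)/2 = 0.001611 mol.
m = n·M = 0.001611 × 54.94 = 0.0885 g.

0.0885 g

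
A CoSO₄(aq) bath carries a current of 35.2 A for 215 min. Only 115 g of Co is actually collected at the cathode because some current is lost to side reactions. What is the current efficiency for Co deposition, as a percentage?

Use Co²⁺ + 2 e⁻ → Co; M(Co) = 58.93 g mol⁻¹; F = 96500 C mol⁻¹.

82.9 %

Q = I·t = 35.20 × 12900 = 454100 C; n(e⁻) = 454100/96500 = 4.705 mol.
Theoretical n(Co) = n(e⁻)/2 = 2.353 mol, i.e. m_theo = 2.353 × 58.93 = 138.6 g.
Efficiency = m_actual / m_theo = 115 / 138.6 = 82.9 %.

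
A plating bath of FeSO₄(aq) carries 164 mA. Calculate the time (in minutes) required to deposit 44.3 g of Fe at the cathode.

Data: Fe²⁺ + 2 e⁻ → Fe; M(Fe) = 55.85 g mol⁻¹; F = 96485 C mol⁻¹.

n(Fe) = m/M = 44.3 / 55.85 = 0.7932 mol.
Each Fe atom requires 2 electrons, so n(e⁻) = 2 × 0.7932 = 1.586 mol.
Q = n(e⁻)·F = 1.586 × 96485 = 153100 C.
t = Q/I = 153100 / 0.1640 A = 933300 s = 15600 min.

15600 min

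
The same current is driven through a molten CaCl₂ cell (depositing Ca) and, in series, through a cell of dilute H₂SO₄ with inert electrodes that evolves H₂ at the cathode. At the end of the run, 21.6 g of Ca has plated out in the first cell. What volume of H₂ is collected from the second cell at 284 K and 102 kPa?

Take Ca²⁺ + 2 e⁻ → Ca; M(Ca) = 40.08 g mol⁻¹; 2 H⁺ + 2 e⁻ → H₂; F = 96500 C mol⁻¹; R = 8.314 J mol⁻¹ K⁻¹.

n(Ca) = 21.6 / 40.08 = 0.5389 mol, so n(e⁻) = 2 × 0.5389 = 1.078 mol.
The cells are in series, so the same 1.078 mol of electrons passes through the second cell.
2 H⁺ + 2 e⁻ → H₂ — 2 mol e⁻ per mol H₂, so n(H₂) = 1.078/2 = 0.5389 mol.
V = nRT/P = (0.5389 × 8.314 × 284) / (102 × 10³) = 0.0125 m³ = 12.5 L.

12.5 L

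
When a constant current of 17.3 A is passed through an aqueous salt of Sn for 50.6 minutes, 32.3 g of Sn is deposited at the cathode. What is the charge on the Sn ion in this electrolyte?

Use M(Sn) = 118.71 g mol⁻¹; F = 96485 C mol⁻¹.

+2

Q = I·t = 17.30 A × 3036.0 s = 52520 C, so n(e⁻) = 52520/96485 = 0.5444 mol.
n(Sn) deposited = 32.3 / 118.71 = 0.2721 mol.
Electrons per atom = n(e⁻)/n(Sn) = 0.5444 / 0.2721 = 2.00 ≈ 2, so the ion is Sn²⁺.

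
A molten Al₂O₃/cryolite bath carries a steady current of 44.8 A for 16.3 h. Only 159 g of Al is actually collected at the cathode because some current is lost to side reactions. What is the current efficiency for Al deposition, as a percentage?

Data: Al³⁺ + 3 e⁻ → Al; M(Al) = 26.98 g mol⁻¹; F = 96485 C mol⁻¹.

64.9 %

Q = I·t = 44.80 × 58680 = 2629000 C; n(e⁻) = 2629000/96485 = 27.25 mol.
Theoretical n(Al) = n(e⁻)/3 = 9.082 mol, i.e. m_theo = 9.082 × 26.98 = 245.0 g.
Efficiency = m_actual / m_theo = 159 / 245.0 = 64.9 %.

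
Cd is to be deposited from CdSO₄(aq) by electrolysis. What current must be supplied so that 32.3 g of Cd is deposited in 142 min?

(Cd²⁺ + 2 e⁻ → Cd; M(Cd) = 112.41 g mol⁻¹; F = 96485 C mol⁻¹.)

6.51 A

n(Cd) = 32.3 / 112.41 = 0.2873 mol.
n(e⁻) = 2 × 0.2873 = 0.5747 mol.
Q = n(e⁻)·F = 0.5747 × 96485 = 55450 C.
I = Q/t = 55450 / 8520.0 s = 6.51 A.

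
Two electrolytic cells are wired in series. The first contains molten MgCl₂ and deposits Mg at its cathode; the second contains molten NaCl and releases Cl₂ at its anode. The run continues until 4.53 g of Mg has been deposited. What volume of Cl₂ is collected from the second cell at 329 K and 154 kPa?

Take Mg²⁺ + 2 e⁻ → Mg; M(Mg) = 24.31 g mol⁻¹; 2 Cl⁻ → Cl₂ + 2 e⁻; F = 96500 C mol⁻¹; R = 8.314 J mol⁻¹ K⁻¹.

3.31 L

n(Mg) = 4.53 / 24.31 = 0.1863 mol, so n(e⁻) = 2 × 0.1863 = 0.3727 mol.
The cells are in series, so the same 0.3727 mol of electrons passes through the second cell.
2 Cl⁻ → Cl₂ + 2 e⁻ — 2 mol e⁻ per mol Cl₂, so n(Cl₂) = 0.3727/2 = 0.1863 mol.
V = nRT/P = (0.1863 × 8.314 × 329) / (154 × 10³) = 0.00331 m³ = 3.31 L.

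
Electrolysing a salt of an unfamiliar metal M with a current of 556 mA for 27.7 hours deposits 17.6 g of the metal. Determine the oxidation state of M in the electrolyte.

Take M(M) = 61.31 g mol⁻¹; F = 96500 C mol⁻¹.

Q = I·t = 0.5560 A × 99720 s = 55440 C, so n(e⁻) = 55440/96500 = 0.5746 mol.
n(M) deposited = 17.6 / 61.31 = 0.2871 mol.
Electrons per atom = n(e⁻)/n(M) = 0.5746 / 0.2871 = 2.00 ≈ 2, so the ion is M²⁺.

+2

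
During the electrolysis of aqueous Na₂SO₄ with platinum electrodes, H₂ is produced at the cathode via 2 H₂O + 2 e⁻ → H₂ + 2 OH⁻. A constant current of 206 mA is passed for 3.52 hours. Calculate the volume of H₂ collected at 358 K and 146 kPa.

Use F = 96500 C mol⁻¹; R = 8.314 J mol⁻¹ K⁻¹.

Q = I·t = 0.2060 A × 12672 s = 2610 C.
n(e⁻) = Q/F = 2610 / 96500 = 0.02705 mol.
2 electrons are transferred per H₂ molecule, so n(H₂) = 0.02705 / 2 = 0.01353 mol.
V = nRT/P = (0.01353 × 8.314 × 358) / (146 × 10³ Pa) = 2.76 × 10⁻⁴ m³ = 0.276 L.

0.276 L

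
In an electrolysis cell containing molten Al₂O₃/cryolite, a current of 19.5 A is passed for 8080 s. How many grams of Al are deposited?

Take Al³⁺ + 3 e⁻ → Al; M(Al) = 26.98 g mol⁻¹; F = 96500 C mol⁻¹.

14.7 g

Q = I·t = 19.50 A × 8080.0 s = 157600 C.
n(e⁻) = Q/F = 157600 / 96500 = 1.633 mol.
Al³⁺ + 3 e⁻ → Al, so n(Al) = n(e⁻)/3 = 0.5442 mol.
m = n·M = 0.5442 × 26.98 = 14.7 g.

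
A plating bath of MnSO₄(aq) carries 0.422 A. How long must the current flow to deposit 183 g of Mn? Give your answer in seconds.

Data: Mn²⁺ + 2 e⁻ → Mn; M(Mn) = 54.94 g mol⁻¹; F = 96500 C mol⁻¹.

n(Mn) = m/M = 183 / 54.94 = 3.331 mol.
Each Mn atom requires 2 electrons, so n(e⁻) = 2 × 3.331 = 6.662 mol.
Q = n(e⁻)·F = 6.662 × 96500 = 642900 C.
t = Q/I = 642900 / 0.4220 A = 1523000 s.

1.52 × 10⁶ s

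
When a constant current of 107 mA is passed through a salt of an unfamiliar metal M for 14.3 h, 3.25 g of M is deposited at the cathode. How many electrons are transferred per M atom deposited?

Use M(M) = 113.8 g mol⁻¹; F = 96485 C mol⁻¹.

2

Q = I·t = 0.1070 A × 51480 s = 5508 C, so n(e⁻) = 5508/96485 = 0.05709 mol.
n(M) deposited = 3.25 / 113.8 = 0.02856 mol.
Electrons per atom = n(e⁻)/n(M) = 0.05709 / 0.02856 = 2.00 ≈ 2, so the ion is M²⁺.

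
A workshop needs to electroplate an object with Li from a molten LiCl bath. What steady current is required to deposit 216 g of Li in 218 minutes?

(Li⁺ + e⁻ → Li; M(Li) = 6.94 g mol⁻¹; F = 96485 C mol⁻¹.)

n(Li) = 216 / 6.94 = 31.12 mol.
n(e⁻) = 1 × 31.12 = 31.12 mol.
Q = n(e⁻)·F = 31.12 × 96485 = 3003000 C.
I = Q/t = 3003000 / 13080 s = 230 A.

230 A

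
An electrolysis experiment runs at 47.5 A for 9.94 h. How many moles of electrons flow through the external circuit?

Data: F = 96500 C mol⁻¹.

17.6 mol

Q = I·t = 47.50 A × 35784 s = 1700000 C.
n(e⁻) = Q/F = 1700000 / 96500 = 17.6 mol.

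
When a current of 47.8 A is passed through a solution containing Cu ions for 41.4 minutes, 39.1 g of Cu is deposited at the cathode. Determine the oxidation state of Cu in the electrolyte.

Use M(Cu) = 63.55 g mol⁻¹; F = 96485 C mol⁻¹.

+2

Q = I·t = 47.80 A × 2484.0 s = 118700 C, so n(e⁻) = 118700/96485 = 1.231 mol.
n(Cu) deposited = 39.1 / 63.55 = 0.6153 mol.
Electrons per atom = n(e⁻)/n(Cu) = 1.231 / 0.6153 = 2.00 ≈ 2, so the ion is Cu²⁺.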